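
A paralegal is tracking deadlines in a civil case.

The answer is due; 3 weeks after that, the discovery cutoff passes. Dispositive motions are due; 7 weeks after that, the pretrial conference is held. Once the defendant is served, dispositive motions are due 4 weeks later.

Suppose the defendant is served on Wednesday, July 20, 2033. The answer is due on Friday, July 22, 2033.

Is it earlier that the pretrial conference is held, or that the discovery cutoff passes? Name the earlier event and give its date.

The defendant is served: Jul 20, 2033.
Dispositive motions are due: Jul 20, 2033 + 4 weeks = Aug 17, 2033.
The pretrial conference is held: Aug 17, 2033 + 7 weeks = Oct 5, 2033.
The answer is due: Jul 22, 2033.
The discovery cutoff passes: Jul 22, 2033 + 3 weeks = Aug 12, 2033.
Comparing: the pretrial conference is held on Oct 5, 2033 vs the discovery cutoff passes on Aug 12, 2033. Earlier: the discovery cutoff passes.

The discovery cutoff passes — Friday, August 12, 2033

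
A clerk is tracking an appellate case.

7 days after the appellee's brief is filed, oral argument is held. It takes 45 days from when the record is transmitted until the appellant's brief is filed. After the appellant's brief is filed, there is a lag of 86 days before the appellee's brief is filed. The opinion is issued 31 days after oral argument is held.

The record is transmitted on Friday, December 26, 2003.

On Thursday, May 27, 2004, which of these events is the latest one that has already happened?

Oral argument is held

The record is transmitted: Dec 26, 2003.
The appellant's brief is filed: Dec 26, 2003 + 45 days = Feb 9, 2004.
The appellee's brief is filed: Feb 9, 2004 + 86 days = May 5, 2004.
Oral argument is held: May 5, 2004 + 7 days = May 12, 2004.
The opinion is issued: May 12, 2004 + 31 days = Jun 12, 2004.
May 27, 2004 falls between when oral argument is held (May 12, 2004) and when the opinion is issued (Jun 12, 2004).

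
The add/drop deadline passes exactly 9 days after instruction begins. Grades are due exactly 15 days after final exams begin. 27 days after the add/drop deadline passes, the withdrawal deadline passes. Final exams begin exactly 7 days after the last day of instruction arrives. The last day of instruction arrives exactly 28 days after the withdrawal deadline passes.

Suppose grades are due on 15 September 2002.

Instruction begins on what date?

21 June 2002

Grades are due: Sep 15, 2002.
Final exams begin: Sep 15, 2002 − 15 days = Aug 31, 2002.
The last day of instruction arrives: Aug 31, 2002 − 7 days = Aug 24, 2002.
The withdrawal deadline passes: Aug 24, 2002 − 28 days = Jul 27, 2002.
The add/drop deadline passes: Jul 27, 2002 − 27 days = Jun 30, 2002.
Instruction begins: Jun 30, 2002 − 9 days = Jun 21, 2002.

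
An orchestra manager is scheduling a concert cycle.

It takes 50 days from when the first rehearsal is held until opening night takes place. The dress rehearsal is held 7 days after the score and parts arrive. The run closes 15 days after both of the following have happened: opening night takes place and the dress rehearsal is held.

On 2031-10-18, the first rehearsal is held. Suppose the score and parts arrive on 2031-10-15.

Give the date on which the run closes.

2031-12-22

The first rehearsal is held: Oct 18, 2031.
Opening night takes place: Oct 18, 2031 + 50 days = Dec 7, 2031.
The score and parts arrive: Oct 15, 2031.
The dress rehearsal is held: Oct 15, 2031 + 7 days = Oct 22, 2031.
Both prerequisites met — opening night takes place (Dec 7, 2031), the dress rehearsal is held (Oct 22, 2031); the later is Dec 7, 2031.
The run closes: Dec 7, 2031 + 15 days = Dec 22, 2031.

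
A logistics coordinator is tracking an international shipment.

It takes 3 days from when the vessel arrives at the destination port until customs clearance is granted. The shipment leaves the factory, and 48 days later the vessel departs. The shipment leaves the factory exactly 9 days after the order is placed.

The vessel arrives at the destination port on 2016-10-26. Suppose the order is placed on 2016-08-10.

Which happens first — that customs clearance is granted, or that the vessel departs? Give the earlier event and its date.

The vessel arrives at the destination port: Oct 26, 2016.
Customs clearance is granted: Oct 26, 2016 + 3 days = Oct 29, 2016.
The order is placed: Aug 10, 2016.
The shipment leaves the factory: Aug 10, 2016 + 9 days = Aug 19, 2016.
The vessel departs: Aug 19, 2016 + 48 days = Oct 6, 2016.
Comparing: customs clearance is granted on Oct 29, 2016 vs the vessel departs on Oct 6, 2016. Earlier: the vessel departs.

The vessel departs — 2016-10-06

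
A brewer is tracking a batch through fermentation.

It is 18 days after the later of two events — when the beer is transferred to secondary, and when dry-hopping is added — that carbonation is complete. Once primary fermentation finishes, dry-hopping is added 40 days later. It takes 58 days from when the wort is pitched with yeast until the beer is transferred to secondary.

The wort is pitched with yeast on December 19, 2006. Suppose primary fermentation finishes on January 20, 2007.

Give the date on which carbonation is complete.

March 19, 2007

The wort is pitched with yeast: Dec 19, 2006.
The beer is transferred to secondary: Dec 19, 2006 + 58 days = Feb 15, 2007.
Primary fermentation finishes: Jan 20, 2007.
Dry-hopping is added: Jan 20, 2007 + 40 days = Mar 1, 2007.
Both prerequisites met — the beer is transferred to secondary (Feb 15, 2007), dry-hopping is added (Mar 1, 2007); the later is Mar 1, 2007.
Carbonation is complete: Mar 1, 2007 + 18 days = Mar 19, 2007.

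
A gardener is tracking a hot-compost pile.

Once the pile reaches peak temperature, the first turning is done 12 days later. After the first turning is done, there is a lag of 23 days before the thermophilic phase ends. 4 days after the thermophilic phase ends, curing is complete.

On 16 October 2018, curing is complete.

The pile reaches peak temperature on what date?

7 September 2018

Curing is complete: Oct 16, 2018.
The thermophilic phase ends: Oct 16, 2018 − 4 days = Oct 12, 2018.
The first turning is done: Oct 12, 2018 − 23 days = Sep 19, 2018.
The pile reaches peak temperature: Sep 19, 2018 − 12 days = Sep 7, 2018.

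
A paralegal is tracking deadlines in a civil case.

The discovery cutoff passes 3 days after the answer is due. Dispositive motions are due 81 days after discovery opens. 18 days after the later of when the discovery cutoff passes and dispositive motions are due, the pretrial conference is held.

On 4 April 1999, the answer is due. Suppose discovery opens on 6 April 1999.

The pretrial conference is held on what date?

The answer is due: Apr 4, 1999.
The discovery cutoff passes: Apr 4, 1999 + 3 days = Apr 7, 1999.
Discovery opens: Apr 6, 1999.
Dispositive motions are due: Apr 6, 1999 + 81 days = Jun 26, 1999.
Both prerequisites met — the discovery cutoff passes (Apr 7, 1999), dispositive motions are due (Jun 26, 1999); the later is Jun 26, 1999.
The pretrial conference is held: Jun 26, 1999 + 18 days = Jul 14, 1999.

14 July 1999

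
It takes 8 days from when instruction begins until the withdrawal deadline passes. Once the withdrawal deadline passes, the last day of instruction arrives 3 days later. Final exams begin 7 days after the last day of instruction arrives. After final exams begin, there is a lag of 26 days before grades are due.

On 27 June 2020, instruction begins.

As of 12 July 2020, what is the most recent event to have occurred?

The last day of instruction arrives

Instruction begins: Jun 27, 2020.
The withdrawal deadline passes: Jun 27, 2020 + 8 days = Jul 5, 2020.
The last day of instruction arrives: Jul 5, 2020 + 3 days = Jul 8, 2020.
Final exams begin: Jul 8, 2020 + 7 days = Jul 15, 2020.
Grades are due: Jul 15, 2020 + 26 days = Aug 10, 2020.
Jul 12, 2020 falls between when the last day of instruction arrives (Jul 8, 2020) and when final exams begin (Jul 15, 2020).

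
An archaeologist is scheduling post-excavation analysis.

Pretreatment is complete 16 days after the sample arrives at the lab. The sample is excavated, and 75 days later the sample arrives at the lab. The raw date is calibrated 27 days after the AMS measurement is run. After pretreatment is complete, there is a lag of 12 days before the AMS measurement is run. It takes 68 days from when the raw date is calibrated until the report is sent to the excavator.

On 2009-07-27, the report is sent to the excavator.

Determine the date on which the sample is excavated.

2009-01-10

The report is sent to the excavator: Jul 27, 2009.
The raw date is calibrated: Jul 27, 2009 − 68 days = May 20, 2009.
The AMS measurement is run: May 20, 2009 − 27 days = Apr 23, 2009.
Pretreatment is complete: Apr 23, 2009 − 12 days = Apr 11, 2009.
The sample arrives at the lab: Apr 11, 2009 − 16 days = Mar 26, 2009.
The sample is excavated: Mar 26, 2009 − 75 days = Jan 10, 2009.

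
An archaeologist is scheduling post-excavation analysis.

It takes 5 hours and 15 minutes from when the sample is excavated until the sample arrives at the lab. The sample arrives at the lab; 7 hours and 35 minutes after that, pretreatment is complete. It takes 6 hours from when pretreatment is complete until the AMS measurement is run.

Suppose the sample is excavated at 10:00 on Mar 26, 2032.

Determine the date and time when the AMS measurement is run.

The sample is excavated: 10:00 Mar 26, 2032.
The sample arrives at the lab: 10:00 Mar 26, 2032 + 5h15m = 15:15 Mar 26, 2032.
Pretreatment is complete: 15:15 Mar 26, 2032 + 7h35m = 22:50 Mar 26, 2032.
The AMS measurement is run: 22:50 Mar 26, 2032 + 6h = 04:50 Mar 27, 2032.

04:50 on Mar 27, 2032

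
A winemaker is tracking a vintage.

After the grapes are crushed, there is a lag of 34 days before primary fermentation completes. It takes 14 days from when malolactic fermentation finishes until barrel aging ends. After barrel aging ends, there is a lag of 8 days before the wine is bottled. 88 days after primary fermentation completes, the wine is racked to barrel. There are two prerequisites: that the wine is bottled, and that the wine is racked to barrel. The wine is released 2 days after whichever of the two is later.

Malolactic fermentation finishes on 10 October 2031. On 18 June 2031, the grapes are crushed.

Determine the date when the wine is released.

Malolactic fermentation finishes: Oct 10, 2031.
Barrel aging ends: Oct 10, 2031 + 14 days = Oct 24, 2031.
The wine is bottled: Oct 24, 2031 + 8 days = Nov 1, 2031.
The grapes are crushed: Jun 18, 2031.
Primary fermentation completes: Jun 18, 2031 + 34 days = Jul 22, 2031.
The wine is racked to barrel: Jul 22, 2031 + 88 days = Oct 18, 2031.
Both prerequisites met — the wine is bottled (Nov 1, 2031), the wine is racked to barrel (Oct 18, 2031); the later is Nov 1, 2031.
The wine is released: Nov 1, 2031 + 2 days = Nov 3, 2031.

3 November 2031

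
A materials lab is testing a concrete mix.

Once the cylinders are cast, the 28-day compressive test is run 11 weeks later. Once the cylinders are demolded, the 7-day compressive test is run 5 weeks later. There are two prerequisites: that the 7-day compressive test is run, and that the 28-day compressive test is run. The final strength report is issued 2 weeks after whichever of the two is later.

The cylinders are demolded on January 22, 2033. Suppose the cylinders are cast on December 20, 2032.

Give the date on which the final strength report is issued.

March 21, 2033

The cylinders are demolded: Jan 22, 2033.
The 7-day compressive test is run: Jan 22, 2033 + 5 weeks = Feb 26, 2033.
The cylinders are cast: Dec 20, 2032.
The 28-day compressive test is run: Dec 20, 2032 + 11 weeks = Mar 7, 2033.
Both prerequisites met — the 7-day compressive test is run (Feb 26, 2033), the 28-day compressive test is run (Mar 7, 2033); the later is Mar 7, 2033.
The final strength report is issued: Mar 7, 2033 + 2 weeks = Mar 21, 2033.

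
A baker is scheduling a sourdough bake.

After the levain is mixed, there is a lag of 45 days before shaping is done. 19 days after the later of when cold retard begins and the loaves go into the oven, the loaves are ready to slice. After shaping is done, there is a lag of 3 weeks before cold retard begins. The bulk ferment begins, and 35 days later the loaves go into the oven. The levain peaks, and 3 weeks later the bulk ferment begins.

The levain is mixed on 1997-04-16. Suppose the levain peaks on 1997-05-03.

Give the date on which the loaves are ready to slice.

1997-07-17

The levain is mixed: Apr 16, 1997.
Shaping is done: Apr 16, 1997 + 45 days = May 31, 1997.
Cold retard begins: May 31, 1997 + 3 weeks = Jun 21, 1997.
The levain peaks: May 3, 1997.
The bulk ferment begins: May 3, 1997 + 3 weeks = May 24, 1997.
The loaves go into the oven: May 24, 1997 + 35 days = Jun 28, 1997.
Both prerequisites met — cold retard begins (Jun 21, 1997), the loaves go into the oven (Jun 28, 1997); the later is Jun 28, 1997.
The loaves are ready to slice: Jun 28, 1997 + 19 days = Jul 17, 1997.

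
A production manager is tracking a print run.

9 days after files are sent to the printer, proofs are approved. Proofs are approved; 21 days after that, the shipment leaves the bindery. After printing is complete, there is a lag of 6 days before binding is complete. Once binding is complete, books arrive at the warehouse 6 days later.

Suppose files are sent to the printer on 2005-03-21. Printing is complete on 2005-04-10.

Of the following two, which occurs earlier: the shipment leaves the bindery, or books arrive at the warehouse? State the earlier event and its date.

Files are sent to the printer: Mar 21, 2005.
Proofs are approved: Mar 21, 2005 + 9 days = Mar 30, 2005.
The shipment leaves the bindery: Mar 30, 2005 + 21 days = Apr 20, 2005.
Printing is complete: Apr 10, 2005.
Binding is complete: Apr 10, 2005 + 6 days = Apr 16, 2005.
Books arrive at the warehouse: Apr 16, 2005 + 6 days = Apr 22, 2005.
Comparing: the shipment leaves the bindery on Apr 20, 2005 vs books arrive at the warehouse on Apr 22, 2005. Earlier: the shipment leaves the bindery.

The shipment leaves the bindery — 2005-04-20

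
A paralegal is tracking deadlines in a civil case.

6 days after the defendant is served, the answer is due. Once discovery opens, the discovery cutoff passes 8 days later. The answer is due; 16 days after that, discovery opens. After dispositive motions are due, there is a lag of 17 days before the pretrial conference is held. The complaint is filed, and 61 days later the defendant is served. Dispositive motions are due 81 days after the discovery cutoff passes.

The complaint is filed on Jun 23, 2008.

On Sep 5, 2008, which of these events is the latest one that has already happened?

The answer is due

The complaint is filed: Jun 23, 2008.
The defendant is served: Jun 23, 2008 + 61 days = Aug 23, 2008.
The answer is due: Aug 23, 2008 + 6 days = Aug 29, 2008.
Discovery opens: Aug 29, 2008 + 16 days = Sep 14, 2008.
The discovery cutoff passes: Sep 14, 2008 + 8 days = Sep 22, 2008.
Dispositive motions are due: Sep 22, 2008 + 81 days = Dec 12, 2008.
The pretrial conference is held: Dec 12, 2008 + 17 days = Dec 29, 2008.
Sep 5, 2008 falls between when the answer is due (Aug 29, 2008) and when discovery opens (Sep 14, 2008).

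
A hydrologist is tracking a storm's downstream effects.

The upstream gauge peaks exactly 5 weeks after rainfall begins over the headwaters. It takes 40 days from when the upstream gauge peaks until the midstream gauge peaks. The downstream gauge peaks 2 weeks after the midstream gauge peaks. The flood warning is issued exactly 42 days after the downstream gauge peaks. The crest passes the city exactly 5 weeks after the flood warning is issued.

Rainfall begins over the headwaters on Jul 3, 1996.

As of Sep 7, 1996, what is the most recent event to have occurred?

Rainfall begins over the headwaters: Jul 3, 1996.
The upstream gauge peaks: Jul 3, 1996 + 5 weeks = Aug 7, 1996.
The midstream gauge peaks: Aug 7, 1996 + 40 days = Sep 16, 1996.
The downstream gauge peaks: Sep 16, 1996 + 2 weeks = Sep 30, 1996.
The flood warning is issued: Sep 30, 1996 + 42 days = Nov 11, 1996.
The crest passes the city: Nov 11, 1996 + 5 weeks = Dec 16, 1996.
Sep 7, 1996 falls between when the upstream gauge peaks (Aug 7, 1996) and when the midstream gauge peaks (Sep 16, 1996).

The upstream gauge peaks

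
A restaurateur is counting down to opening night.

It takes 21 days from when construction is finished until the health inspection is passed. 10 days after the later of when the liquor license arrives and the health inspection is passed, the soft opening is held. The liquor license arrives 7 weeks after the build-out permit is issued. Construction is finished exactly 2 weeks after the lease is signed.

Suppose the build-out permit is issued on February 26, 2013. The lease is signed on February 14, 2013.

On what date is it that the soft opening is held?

April 26, 2013

The build-out permit is issued: Feb 26, 2013.
The liquor license arrives: Feb 26, 2013 + 7 weeks = Apr 16, 2013.
The lease is signed: Feb 14, 2013.
Construction is finished: Feb 14, 2013 + 2 weeks = Feb 28, 2013.
The health inspection is passed: Feb 28, 2013 + 21 days = Mar 21, 2013.
Both prerequisites met — the liquor license arrives (Apr 16, 2013), the health inspection is passed (Mar 21, 2013); the later is Apr 16, 2013.
The soft opening is held: Apr 16, 2013 + 10 days = Apr 26, 2013.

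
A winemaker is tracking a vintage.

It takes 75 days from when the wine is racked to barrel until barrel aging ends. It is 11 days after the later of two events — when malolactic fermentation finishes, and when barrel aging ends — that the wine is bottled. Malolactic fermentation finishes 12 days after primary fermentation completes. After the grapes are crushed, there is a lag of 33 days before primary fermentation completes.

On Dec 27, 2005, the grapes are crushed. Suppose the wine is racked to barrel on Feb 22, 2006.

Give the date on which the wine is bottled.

May 19, 2006

The grapes are crushed: Dec 27, 2005.
Primary fermentation completes: Dec 27, 2005 + 33 days = Jan 29, 2006.
Malolactic fermentation finishes: Jan 29, 2006 + 12 days = Feb 10, 2006.
The wine is racked to barrel: Feb 22, 2006.
Barrel aging ends: Feb 22, 2006 + 75 days = May 8, 2006.
Both prerequisites met — malolactic fermentation finishes (Feb 10, 2006), barrel aging ends (May 8, 2006); the later is May 8, 2006.
The wine is bottled: May 8, 2006 + 11 days = May 19, 2006.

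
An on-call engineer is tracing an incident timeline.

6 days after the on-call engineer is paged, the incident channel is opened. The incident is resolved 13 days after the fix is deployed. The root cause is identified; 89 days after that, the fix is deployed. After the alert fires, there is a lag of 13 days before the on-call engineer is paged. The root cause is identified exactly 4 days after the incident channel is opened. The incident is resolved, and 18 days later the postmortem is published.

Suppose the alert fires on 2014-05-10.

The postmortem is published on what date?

2014-09-30

The alert fires: May 10, 2014.
The on-call engineer is paged: May 10, 2014 + 13 days = May 23, 2014.
The incident channel is opened: May 23, 2014 + 6 days = May 29, 2014.
The root cause is identified: May 29, 2014 + 4 days = Jun 2, 2014.
The fix is deployed: Jun 2, 2014 + 89 days = Aug 30, 2014.
The incident is resolved: Aug 30, 2014 + 13 days = Sep 12, 2014.
The postmortem is published: Sep 12, 2014 + 18 days = Sep 30, 2014.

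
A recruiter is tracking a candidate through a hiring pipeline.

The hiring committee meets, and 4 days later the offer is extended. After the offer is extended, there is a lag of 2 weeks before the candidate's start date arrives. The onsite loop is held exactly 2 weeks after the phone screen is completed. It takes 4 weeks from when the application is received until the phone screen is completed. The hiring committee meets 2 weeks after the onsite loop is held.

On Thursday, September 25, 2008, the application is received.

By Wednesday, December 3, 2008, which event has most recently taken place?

The application is received: Sep 25, 2008.
The phone screen is completed: Sep 25, 2008 + 4 weeks = Oct 23, 2008.
The onsite loop is held: Oct 23, 2008 + 2 weeks = Nov 6, 2008.
The hiring committee meets: Nov 6, 2008 + 2 weeks = Nov 20, 2008.
The offer is extended: Nov 20, 2008 + 4 days = Nov 24, 2008.
The candidate's start date arrives: Nov 24, 2008 + 2 weeks = Dec 8, 2008.
Dec 3, 2008 falls between when the offer is extended (Nov 24, 2008) and when the candidate's start date arrives (Dec 8, 2008).

The offer is extended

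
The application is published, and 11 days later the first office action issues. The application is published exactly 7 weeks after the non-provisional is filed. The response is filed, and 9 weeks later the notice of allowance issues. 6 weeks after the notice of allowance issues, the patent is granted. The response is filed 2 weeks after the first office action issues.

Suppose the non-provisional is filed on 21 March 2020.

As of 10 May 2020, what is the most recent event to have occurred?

The application is published

The non-provisional is filed: Mar 21, 2020.
The application is published: Mar 21, 2020 + 7 weeks = May 9, 2020.
The first office action issues: May 9, 2020 + 11 days = May 20, 2020.
The response is filed: May 20, 2020 + 2 weeks = Jun 3, 2020.
The notice of allowance issues: Jun 3, 2020 + 9 weeks = Aug 5, 2020.
The patent is granted: Aug 5, 2020 + 6 weeks = Sep 16, 2020.
May 10, 2020 falls between when the application is published (May 9, 2020) and when the first office action issues (May 20, 2020).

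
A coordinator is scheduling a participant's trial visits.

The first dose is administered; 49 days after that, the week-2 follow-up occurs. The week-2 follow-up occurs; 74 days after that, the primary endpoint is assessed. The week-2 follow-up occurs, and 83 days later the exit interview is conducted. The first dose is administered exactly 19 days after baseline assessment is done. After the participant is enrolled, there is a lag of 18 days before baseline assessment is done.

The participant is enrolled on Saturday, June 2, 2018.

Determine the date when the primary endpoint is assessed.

Friday, November 9, 2018

The participant is enrolled: Jun 2, 2018.
Baseline assessment is done: Jun 2, 2018 + 18 days = Jun 20, 2018.
The first dose is administered: Jun 20, 2018 + 19 days = Jul 9, 2018.
The week-2 follow-up occurs: Jul 9, 2018 + 49 days = Aug 27, 2018.
The primary endpoint is assessed: Aug 27, 2018 + 74 days = Nov 9, 2018.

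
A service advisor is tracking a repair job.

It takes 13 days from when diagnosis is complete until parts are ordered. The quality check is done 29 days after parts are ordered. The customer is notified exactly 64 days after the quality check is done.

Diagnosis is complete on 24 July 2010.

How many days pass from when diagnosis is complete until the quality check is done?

Causal path: diagnosis is complete → parts are ordered → the quality check is done.
Total delay along the path: 13 + 29 = 42 days.

42 days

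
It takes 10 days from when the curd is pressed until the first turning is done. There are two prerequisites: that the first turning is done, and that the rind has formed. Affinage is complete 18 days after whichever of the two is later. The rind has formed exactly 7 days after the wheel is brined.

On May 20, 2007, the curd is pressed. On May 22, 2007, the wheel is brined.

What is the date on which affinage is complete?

June 17, 2007

The curd is pressed: May 20, 2007.
The first turning is done: May 20, 2007 + 10 days = May 30, 2007.
The wheel is brined: May 22, 2007.
The rind has formed: May 22, 2007 + 7 days = May 29, 2007.
Both prerequisites met — the first turning is done (May 30, 2007), the rind has formed (May 29, 2007); the later is May 30, 2007.
Affinage is complete: May 30, 2007 + 18 days = Jun 17, 2007.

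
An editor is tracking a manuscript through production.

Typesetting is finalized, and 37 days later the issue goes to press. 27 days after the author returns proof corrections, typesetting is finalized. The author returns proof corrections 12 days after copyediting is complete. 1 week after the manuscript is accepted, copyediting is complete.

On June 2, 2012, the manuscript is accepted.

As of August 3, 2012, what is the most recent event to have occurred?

Typesetting is finalized

The manuscript is accepted: Jun 2, 2012.
Copyediting is complete: Jun 2, 2012 + 1 week = Jun 9, 2012.
The author returns proof corrections: Jun 9, 2012 + 12 days = Jun 21, 2012.
Typesetting is finalized: Jun 21, 2012 + 27 days = Jul 18, 2012.
The issue goes to press: Jul 18, 2012 + 37 days = Aug 24, 2012.
Aug 3, 2012 falls between when typesetting is finalized (Jul 18, 2012) and when the issue goes to press (Aug 24, 2012).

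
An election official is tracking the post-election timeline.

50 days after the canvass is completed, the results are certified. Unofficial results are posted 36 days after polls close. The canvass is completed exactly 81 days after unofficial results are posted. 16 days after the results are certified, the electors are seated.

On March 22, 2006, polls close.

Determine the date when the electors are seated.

September 21, 2006

Polls close: Mar 22, 2006.
Unofficial results are posted: Mar 22, 2006 + 36 days = Apr 27, 2006.
The canvass is completed: Apr 27, 2006 + 81 days = Jul 17, 2006.
The results are certified: Jul 17, 2006 + 50 days = Sep 5, 2006.
The electors are seated: Sep 5, 2006 + 16 days = Sep 21, 2006.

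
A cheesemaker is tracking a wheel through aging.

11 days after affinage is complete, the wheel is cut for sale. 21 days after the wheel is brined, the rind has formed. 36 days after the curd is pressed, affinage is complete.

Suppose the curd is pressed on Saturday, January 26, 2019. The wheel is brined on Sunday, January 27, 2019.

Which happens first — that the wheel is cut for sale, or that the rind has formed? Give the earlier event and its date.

The curd is pressed: Jan 26, 2019.
Affinage is complete: Jan 26, 2019 + 36 days = Mar 3, 2019.
The wheel is cut for sale: Mar 3, 2019 + 11 days = Mar 14, 2019.
The wheel is brined: Jan 27, 2019.
The rind has formed: Jan 27, 2019 + 21 days = Feb 17, 2019.
Comparing: the wheel is cut for sale on Mar 14, 2019 vs the rind has formed on Feb 17, 2019. Earlier: the rind has formed.

The rind has formed — Sunday, February 17, 2019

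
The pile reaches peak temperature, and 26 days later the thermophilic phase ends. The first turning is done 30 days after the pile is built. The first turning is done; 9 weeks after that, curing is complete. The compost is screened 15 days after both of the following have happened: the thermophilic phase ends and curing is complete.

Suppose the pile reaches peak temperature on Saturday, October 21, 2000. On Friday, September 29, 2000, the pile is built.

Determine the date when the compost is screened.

Monday, January 15, 2001

The pile reaches peak temperature: Oct 21, 2000.
The thermophilic phase ends: Oct 21, 2000 + 26 days = Nov 16, 2000.
The pile is built: Sep 29, 2000.
The first turning is done: Sep 29, 2000 + 30 days = Oct 29, 2000.
Curing is complete: Oct 29, 2000 + 9 weeks = Dec 31, 2000.
Both prerequisites met — the thermophilic phase ends (Nov 16, 2000), curing is complete (Dec 31, 2000); the later is Dec 31, 2000.
The compost is screened: Dec 31, 2000 + 15 days = Jan 15, 2001.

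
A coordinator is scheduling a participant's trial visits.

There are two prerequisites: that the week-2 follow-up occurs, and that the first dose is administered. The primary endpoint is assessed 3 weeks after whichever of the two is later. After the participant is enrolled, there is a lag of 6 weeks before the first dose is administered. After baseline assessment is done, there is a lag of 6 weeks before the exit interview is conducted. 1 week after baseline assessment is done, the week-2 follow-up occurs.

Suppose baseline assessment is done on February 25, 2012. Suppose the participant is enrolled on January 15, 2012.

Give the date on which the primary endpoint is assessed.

Baseline assessment is done: Feb 25, 2012.
The week-2 follow-up occurs: Feb 25, 2012 + 1 week = Mar 3, 2012.
The participant is enrolled: Jan 15, 2012.
The first dose is administered: Jan 15, 2012 + 6 weeks = Feb 26, 2012.
Both prerequisites met — the week-2 follow-up occurs (Mar 3, 2012), the first dose is administered (Feb 26, 2012); the later is Mar 3, 2012.
The primary endpoint is assessed: Mar 3, 2012 + 3 weeks = Mar 24, 2012.

March 24, 2012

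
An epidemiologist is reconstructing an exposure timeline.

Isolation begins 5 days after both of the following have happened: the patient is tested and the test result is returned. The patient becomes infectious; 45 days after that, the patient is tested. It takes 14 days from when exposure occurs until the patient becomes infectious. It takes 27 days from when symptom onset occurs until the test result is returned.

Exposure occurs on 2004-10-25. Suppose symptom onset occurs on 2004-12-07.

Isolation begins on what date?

2005-01-08

Exposure occurs: Oct 25, 2004.
The patient becomes infectious: Oct 25, 2004 + 14 days = Nov 8, 2004.
The patient is tested: Nov 8, 2004 + 45 days = Dec 23, 2004.
Symptom onset occurs: Dec 7, 2004.
The test result is returned: Dec 7, 2004 + 27 days = Jan 3, 2005.
Both prerequisites met — the patient is tested (Dec 23, 2004), the test result is returned (Jan 3, 2005); the later is Jan 3, 2005.
Isolation begins: Jan 3, 2005 + 5 days = Jan 8, 2005.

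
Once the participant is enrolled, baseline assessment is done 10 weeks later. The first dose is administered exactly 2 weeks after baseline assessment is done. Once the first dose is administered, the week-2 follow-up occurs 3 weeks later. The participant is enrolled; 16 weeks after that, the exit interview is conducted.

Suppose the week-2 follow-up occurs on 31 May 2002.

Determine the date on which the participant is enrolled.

The week-2 follow-up occurs: May 31, 2002.
The first dose is administered: May 31, 2002 − 3 weeks = May 10, 2002.
Baseline assessment is done: May 10, 2002 − 2 weeks = Apr 26, 2002.
The participant is enrolled: Apr 26, 2002 − 10 weeks = Feb 15, 2002.

15 February 2002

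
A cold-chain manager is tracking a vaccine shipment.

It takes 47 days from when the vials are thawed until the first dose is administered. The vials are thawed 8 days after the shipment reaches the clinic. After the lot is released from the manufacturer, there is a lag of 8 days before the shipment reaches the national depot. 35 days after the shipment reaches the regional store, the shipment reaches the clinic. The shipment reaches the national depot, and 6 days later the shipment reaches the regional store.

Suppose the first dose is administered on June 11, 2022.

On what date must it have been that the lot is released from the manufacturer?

The first dose is administered: Jun 11, 2022.
The vials are thawed: Jun 11, 2022 − 47 days = Apr 25, 2022.
The shipment reaches the clinic: Apr 25, 2022 − 8 days = Apr 17, 2022.
The shipment reaches the regional store: Apr 17, 2022 − 35 days = Mar 13, 2022.
The shipment reaches the national depot: Mar 13, 2022 − 6 days = Mar 7, 2022.
The lot is released from the manufacturer: Mar 7, 2022 − 8 days = Feb 27, 2022.

February 27, 2022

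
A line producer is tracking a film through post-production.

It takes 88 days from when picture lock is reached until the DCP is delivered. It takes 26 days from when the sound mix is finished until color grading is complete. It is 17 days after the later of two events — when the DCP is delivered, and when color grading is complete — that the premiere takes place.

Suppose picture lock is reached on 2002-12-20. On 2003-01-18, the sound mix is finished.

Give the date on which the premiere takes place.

2003-04-04

Picture lock is reached: Dec 20, 2002.
The DCP is delivered: Dec 20, 2002 + 88 days = Mar 18, 2003.
The sound mix is finished: Jan 18, 2003.
Color grading is complete: Jan 18, 2003 + 26 days = Feb 13, 2003.
Both prerequisites met — the DCP is delivered (Mar 18, 2003), color grading is complete (Feb 13, 2003); the later is Mar 18, 2003.
The premiere takes place: Mar 18, 2003 + 17 days = Apr 4, 2003.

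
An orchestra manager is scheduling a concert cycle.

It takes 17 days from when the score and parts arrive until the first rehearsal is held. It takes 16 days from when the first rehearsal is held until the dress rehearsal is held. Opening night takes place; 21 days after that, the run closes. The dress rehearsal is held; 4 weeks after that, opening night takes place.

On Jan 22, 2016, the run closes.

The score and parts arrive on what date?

The run closes: Jan 22, 2016.
Opening night takes place: Jan 22, 2016 − 21 days = Jan 1, 2016.
The dress rehearsal is held: Jan 1, 2016 − 4 weeks = Dec 4, 2015.
The first rehearsal is held: Dec 4, 2015 − 16 days = Nov 18, 2015.
The score and parts arrive: Nov 18, 2015 − 17 days = Nov 1, 2015.

Nov 1, 2015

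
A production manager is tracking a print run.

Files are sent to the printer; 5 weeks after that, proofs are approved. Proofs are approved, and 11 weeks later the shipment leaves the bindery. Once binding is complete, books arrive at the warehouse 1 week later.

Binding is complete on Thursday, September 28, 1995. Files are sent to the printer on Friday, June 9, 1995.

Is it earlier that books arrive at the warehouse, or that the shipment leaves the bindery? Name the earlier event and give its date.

Binding is complete: Sep 28, 1995.
Books arrive at the warehouse: Sep 28, 1995 + 1 week = Oct 5, 1995.
Files are sent to the printer: Jun 9, 1995.
Proofs are approved: Jun 9, 1995 + 5 weeks = Jul 14, 1995.
The shipment leaves the bindery: Jul 14, 1995 + 11 weeks = Sep 29, 1995.
Comparing: books arrive at the warehouse on Oct 5, 1995 vs the shipment leaves the bindery on Sep 29, 1995. Earlier: the shipment leaves the bindery.

The shipment leaves the bindery — Friday, September 29, 1995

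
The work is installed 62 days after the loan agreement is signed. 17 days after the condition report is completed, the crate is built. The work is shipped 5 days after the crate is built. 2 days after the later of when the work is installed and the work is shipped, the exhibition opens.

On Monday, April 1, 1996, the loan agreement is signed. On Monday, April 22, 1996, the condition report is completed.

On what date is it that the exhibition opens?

Tuesday, June 4, 1996

The loan agreement is signed: Apr 1, 1996.
The work is installed: Apr 1, 1996 + 62 days = Jun 2, 1996.
The condition report is completed: Apr 22, 1996.
The crate is built: Apr 22, 1996 + 17 days = May 9, 1996.
The work is shipped: May 9, 1996 + 5 days = May 14, 1996.
Both prerequisites met — the work is installed (Jun 2, 1996), the work is shipped (May 14, 1996); the later is Jun 2, 1996.
The exhibition opens: Jun 2, 1996 + 2 days = Jun 4, 1996.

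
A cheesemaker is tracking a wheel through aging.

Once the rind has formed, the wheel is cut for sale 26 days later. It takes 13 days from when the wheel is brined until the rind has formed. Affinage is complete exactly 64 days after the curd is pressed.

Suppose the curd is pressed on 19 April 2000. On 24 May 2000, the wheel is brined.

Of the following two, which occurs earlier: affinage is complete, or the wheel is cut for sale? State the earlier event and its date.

Affinage is complete — 22 June 2000

The curd is pressed: Apr 19, 2000.
Affinage is complete: Apr 19, 2000 + 64 days = Jun 22, 2000.
The wheel is brined: May 24, 2000.
The rind has formed: May 24, 2000 + 13 days = Jun 6, 2000.
The wheel is cut for sale: Jun 6, 2000 + 26 days = Jul 2, 2000.
Comparing: affinage is complete on Jun 22, 2000 vs the wheel is cut for sale on Jul 2, 2000. Earlier: affinage is complete.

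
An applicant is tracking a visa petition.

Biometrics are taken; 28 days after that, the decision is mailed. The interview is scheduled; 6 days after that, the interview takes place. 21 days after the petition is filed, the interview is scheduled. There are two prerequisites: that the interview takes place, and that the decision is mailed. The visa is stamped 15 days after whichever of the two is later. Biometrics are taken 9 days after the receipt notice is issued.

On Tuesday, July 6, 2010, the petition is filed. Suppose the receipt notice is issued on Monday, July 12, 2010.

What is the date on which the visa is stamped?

Thursday, September 2, 2010

The petition is filed: Jul 6, 2010.
The interview is scheduled: Jul 6, 2010 + 21 days = Jul 27, 2010.
The interview takes place: Jul 27, 2010 + 6 days = Aug 2, 2010.
The receipt notice is issued: Jul 12, 2010.
Biometrics are taken: Jul 12, 2010 + 9 days = Jul 21, 2010.
The decision is mailed: Jul 21, 2010 + 28 days = Aug 18, 2010.
Both prerequisites met — the interview takes place (Aug 2, 2010), the decision is mailed (Aug 18, 2010); the later is Aug 18, 2010.
The visa is stamped: Aug 18, 2010 + 15 days = Sep 2, 2010.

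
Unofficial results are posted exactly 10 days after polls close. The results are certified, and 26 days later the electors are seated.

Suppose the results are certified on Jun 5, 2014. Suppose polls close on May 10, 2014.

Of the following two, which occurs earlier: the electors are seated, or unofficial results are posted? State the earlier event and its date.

Unofficial results are posted — May 20, 2014

The results are certified: Jun 5, 2014.
The electors are seated: Jun 5, 2014 + 26 days = Jul 1, 2014.
Polls close: May 10, 2014.
Unofficial results are posted: May 10, 2014 + 10 days = May 20, 2014.
Comparing: the electors are seated on Jul 1, 2014 vs unofficial results are posted on May 20, 2014. Earlier: unofficial results are posted.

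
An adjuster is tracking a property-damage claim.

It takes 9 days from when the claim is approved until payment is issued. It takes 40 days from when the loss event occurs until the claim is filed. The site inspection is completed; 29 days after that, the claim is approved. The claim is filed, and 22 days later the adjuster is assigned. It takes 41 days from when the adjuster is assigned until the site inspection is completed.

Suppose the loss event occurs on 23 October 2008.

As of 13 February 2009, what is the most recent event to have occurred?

The loss event occurs: Oct 23, 2008.
The claim is filed: Oct 23, 2008 + 40 days = Dec 2, 2008.
The adjuster is assigned: Dec 2, 2008 + 22 days = Dec 24, 2008.
The site inspection is completed: Dec 24, 2008 + 41 days = Feb 3, 2009.
The claim is approved: Feb 3, 2009 + 29 days = Mar 4, 2009.
Payment is issued: Mar 4, 2009 + 9 days = Mar 13, 2009.
Feb 13, 2009 falls between when the site inspection is completed (Feb 3, 2009) and when the claim is approved (Mar 4, 2009).

The site inspection is completed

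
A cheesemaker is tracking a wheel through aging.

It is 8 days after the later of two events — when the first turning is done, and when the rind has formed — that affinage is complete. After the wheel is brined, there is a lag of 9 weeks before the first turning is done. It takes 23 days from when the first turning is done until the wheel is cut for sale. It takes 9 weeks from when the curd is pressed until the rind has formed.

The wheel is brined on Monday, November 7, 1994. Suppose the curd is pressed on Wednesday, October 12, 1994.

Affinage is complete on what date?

The wheel is brined: Nov 7, 1994.
The first turning is done: Nov 7, 1994 + 9 weeks = Jan 9, 1995.
The curd is pressed: Oct 12, 1994.
The rind has formed: Oct 12, 1994 + 9 weeks = Dec 14, 1994.
Both prerequisites met — the first turning is done (Jan 9, 1995), the rind has formed (Dec 14, 1994); the later is Jan 9, 1995.
Affinage is complete: Jan 9, 1995 + 8 days = Jan 17, 1995.

Tuesday, January 17, 1995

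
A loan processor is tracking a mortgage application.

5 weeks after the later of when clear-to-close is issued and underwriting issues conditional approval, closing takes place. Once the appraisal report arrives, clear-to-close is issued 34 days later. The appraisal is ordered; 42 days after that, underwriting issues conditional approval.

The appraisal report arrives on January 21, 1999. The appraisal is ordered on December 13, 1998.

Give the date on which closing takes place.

March 31, 1999

The appraisal report arrives: Jan 21, 1999.
Clear-to-close is issued: Jan 21, 1999 + 34 days = Feb 24, 1999.
The appraisal is ordered: Dec 13, 1998.
Underwriting issues conditional approval: Dec 13, 1998 + 42 days = Jan 24, 1999.
Both prerequisites met — clear-to-close is issued (Feb 24, 1999), underwriting issues conditional approval (Jan 24, 1999); the later is Feb 24, 1999.
Closing takes place: Feb 24, 1999 + 5 weeks = Mar 31, 1999.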